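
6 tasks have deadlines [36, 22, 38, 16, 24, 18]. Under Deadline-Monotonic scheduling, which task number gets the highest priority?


Sort tasks by relative deadline (ascending):
  Task 4: deadline = 16
  Task 6: deadline = 18
  Task 2: deadline = 22
  Task 5: deadline = 24
  Task 1: deadline = 36
  Task 3: deadline = 38
Priority order (highest first): [4, 6, 2, 5, 1, 3]
Highest priority task = 4

4


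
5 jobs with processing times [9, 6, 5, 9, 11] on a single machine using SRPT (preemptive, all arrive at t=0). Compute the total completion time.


Since all jobs arrive at t=0, SRPT equals SPT ordering.
SPT order: [5, 6, 9, 9, 11]
Completion times:
  Job 1: p=5, C=5
  Job 2: p=6, C=11
  Job 3: p=9, C=20
  Job 4: p=9, C=29
  Job 5: p=11, C=40
Total completion time = 5 + 11 + 20 + 29 + 40 = 105

105


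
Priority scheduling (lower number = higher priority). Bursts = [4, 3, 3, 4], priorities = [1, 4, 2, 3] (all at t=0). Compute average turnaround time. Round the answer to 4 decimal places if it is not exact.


Sort by priority (ascending = highest first):
Order: [(1, 4), (2, 3), (3, 4), (4, 3)]
Completion times:
  Priority 1, burst=4, C=4
  Priority 2, burst=3, C=7
  Priority 3, burst=4, C=11
  Priority 4, burst=3, C=14
Average turnaround = 36/4 = 9.0

9.0


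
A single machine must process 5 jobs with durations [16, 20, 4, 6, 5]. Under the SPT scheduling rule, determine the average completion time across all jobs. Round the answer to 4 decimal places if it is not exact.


Sort jobs by processing time (SPT order): [4, 5, 6, 16, 20]
Compute completion times sequentially:
  Job 1: processing = 4, completes at 4
  Job 2: processing = 5, completes at 9
  Job 3: processing = 6, completes at 15
  Job 4: processing = 16, completes at 31
  Job 5: processing = 20, completes at 51
Sum of completion times = 110
Average completion time = 110/5 = 22.0

22.0


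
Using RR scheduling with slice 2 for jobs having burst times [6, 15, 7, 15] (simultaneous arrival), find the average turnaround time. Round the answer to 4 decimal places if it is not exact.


Time quantum = 2
Execution trace:
  J1 runs 2 units, time = 2
  J2 runs 2 units, time = 4
  J3 runs 2 units, time = 6
  J4 runs 2 units, time = 8
  J1 runs 2 units, time = 10
  J2 runs 2 units, time = 12
  J3 runs 2 units, time = 14
  J4 runs 2 units, time = 16
  J1 runs 2 units, time = 18
  J2 runs 2 units, time = 20
  J3 runs 2 units, time = 22
  J4 runs 2 units, time = 24
  J2 runs 2 units, time = 26
  J3 runs 1 units, time = 27
  J4 runs 2 units, time = 29
  J2 runs 2 units, time = 31
  J4 runs 2 units, time = 33
  J2 runs 2 units, time = 35
  J4 runs 2 units, time = 37
  J2 runs 2 units, time = 39
  J4 runs 2 units, time = 41
  J2 runs 1 units, time = 42
  J4 runs 1 units, time = 43
Finish times: [18, 42, 27, 43]
Average turnaround = 130/4 = 32.5

32.5


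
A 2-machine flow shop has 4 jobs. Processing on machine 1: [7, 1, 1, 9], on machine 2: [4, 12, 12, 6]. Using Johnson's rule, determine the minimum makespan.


Apply Johnson's rule:
  Group 1 (a <= b): [(2, 1, 12), (3, 1, 12)]
  Group 2 (a > b): [(4, 9, 6), (1, 7, 4)]
Optimal job order: [2, 3, 4, 1]
Schedule:
  Job 2: M1 done at 1, M2 done at 13
  Job 3: M1 done at 2, M2 done at 25
  Job 4: M1 done at 11, M2 done at 31
  Job 1: M1 done at 18, M2 done at 35
Makespan = 35

35


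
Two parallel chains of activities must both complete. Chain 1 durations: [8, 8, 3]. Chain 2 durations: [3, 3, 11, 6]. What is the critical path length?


Path A total = 8 + 8 + 3 = 19
Path B total = 3 + 3 + 11 + 6 = 23
Critical path = longest path = max(19, 23) = 23

23


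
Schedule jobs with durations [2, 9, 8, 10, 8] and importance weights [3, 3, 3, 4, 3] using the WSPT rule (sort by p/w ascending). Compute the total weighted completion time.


Compute p/w ratios and sort ascending (WSPT): [(2, 3), (10, 4), (8, 3), (8, 3), (9, 3)]
Compute weighted completion times:
  Job (p=2,w=3): C=2, w*C=3*2=6
  Job (p=10,w=4): C=12, w*C=4*12=48
  Job (p=8,w=3): C=20, w*C=3*20=60
  Job (p=8,w=3): C=28, w*C=3*28=84
  Job (p=9,w=3): C=37, w*C=3*37=111
Total weighted completion time = 309

309


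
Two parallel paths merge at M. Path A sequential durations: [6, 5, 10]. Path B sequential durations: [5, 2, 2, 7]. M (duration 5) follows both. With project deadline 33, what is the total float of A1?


Forward pass: ES(A1) = sum of predecessors on chain A = 0
EF = ES + duration = 0 + 6 = 6
Backward pass: LF(M) = deadline = 33; LS(M) = 33 - 5 = 28
LF(A1) = LS(M) - sum(successors on chain A) = 28 - 15 = 13
LS = LF - duration = 13 - 6 = 7
Total float = LS - ES = 7 - 0 = 7

7


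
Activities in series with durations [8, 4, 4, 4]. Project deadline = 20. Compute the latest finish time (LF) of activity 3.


LF(activity 3) = deadline - sum of successor durations
Successors: activities 4 through 4 with durations [4]
Sum of successor durations = 4
LF = 20 - 4 = 16

16


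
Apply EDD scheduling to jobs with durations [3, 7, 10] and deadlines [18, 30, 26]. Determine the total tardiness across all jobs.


Sort by due date (EDD order): [(3, 18), (10, 26), (7, 30)]
Compute completion times and tardiness:
  Job 1: p=3, d=18, C=3, tardiness=max(0,3-18)=0
  Job 2: p=10, d=26, C=13, tardiness=max(0,13-26)=0
  Job 3: p=7, d=30, C=20, tardiness=max(0,20-30)=0
Total tardiness = 0

0


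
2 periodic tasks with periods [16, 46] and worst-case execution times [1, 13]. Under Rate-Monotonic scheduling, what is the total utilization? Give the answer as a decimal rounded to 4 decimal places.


Compute individual utilizations (exact fractions):
  Task 1: C/T = 1/16 (approx. 0.0625)
  Task 2: C/T = 13/46 (approx. 0.2826)
Total utilization U = 1/16 + 13/46 = 127/368
Rounded to 4 decimal places: U = 0.3451
RM (Liu & Layland) bound for 2 tasks = 0.828427; compare with U = 127/368 (approx. 0.345109)
U <= bound, so schedulable by RM sufficient condition.

0.3451


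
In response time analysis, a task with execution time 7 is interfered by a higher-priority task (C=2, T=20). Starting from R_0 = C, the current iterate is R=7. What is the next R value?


R_next = C + ceil(R_prev / T_hp) * C_hp
ceil(7 / 20) = ceil(0.35) = 1
Interference = 1 * 2 = 2
R_next = 7 + 2 = 9

9


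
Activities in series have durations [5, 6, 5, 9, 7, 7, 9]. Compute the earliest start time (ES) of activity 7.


Activity 7 starts after activities 1 through 6 complete.
Predecessor durations: [5, 6, 5, 9, 7, 7]
ES = 5 + 6 + 5 + 9 + 7 + 7 = 39

39


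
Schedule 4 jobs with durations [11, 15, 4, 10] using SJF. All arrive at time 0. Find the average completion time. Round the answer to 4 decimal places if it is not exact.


SJF order (ascending): [4, 10, 11, 15]
Completion times:
  Job 1: burst=4, C=4
  Job 2: burst=10, C=14
  Job 3: burst=11, C=25
  Job 4: burst=15, C=40
Average completion = 83/4 = 20.75

20.75


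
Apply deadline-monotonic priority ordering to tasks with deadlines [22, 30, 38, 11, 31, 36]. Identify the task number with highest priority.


Sort tasks by relative deadline (ascending):
  Task 4: deadline = 11
  Task 1: deadline = 22
  Task 2: deadline = 30
  Task 5: deadline = 31
  Task 6: deadline = 36
  Task 3: deadline = 38
Priority order (highest first): [4, 1, 2, 5, 6, 3]
Highest priority task = 4

4


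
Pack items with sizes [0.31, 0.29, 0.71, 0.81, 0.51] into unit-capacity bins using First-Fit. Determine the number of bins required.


Place items sequentially using First-Fit:
  Item 0.31 -> new Bin 1
  Item 0.29 -> Bin 1 (now 0.6)
  Item 0.71 -> new Bin 2
  Item 0.81 -> new Bin 3
  Item 0.51 -> new Bin 4
Total bins used = 4

4


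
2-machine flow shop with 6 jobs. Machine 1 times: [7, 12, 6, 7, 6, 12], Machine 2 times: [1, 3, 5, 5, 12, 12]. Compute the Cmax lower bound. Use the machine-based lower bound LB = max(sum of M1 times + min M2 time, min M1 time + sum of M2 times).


LB1 = sum(M1 times) + min(M2 times) = 50 + 1 = 51
LB2 = min(M1 times) + sum(M2 times) = 6 + 38 = 44
Lower bound = max(LB1, LB2) = max(51, 44) = 51

51


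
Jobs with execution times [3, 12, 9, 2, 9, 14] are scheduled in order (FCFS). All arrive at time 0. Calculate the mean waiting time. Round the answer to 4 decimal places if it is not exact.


FCFS order (as given): [3, 12, 9, 2, 9, 14]
Waiting times:
  Job 1: wait = 0
  Job 2: wait = 3
  Job 3: wait = 15
  Job 4: wait = 24
  Job 5: wait = 26
  Job 6: wait = 35
Sum of waiting times = 103
Average waiting time = 103/6 = 17.1667

17.1667


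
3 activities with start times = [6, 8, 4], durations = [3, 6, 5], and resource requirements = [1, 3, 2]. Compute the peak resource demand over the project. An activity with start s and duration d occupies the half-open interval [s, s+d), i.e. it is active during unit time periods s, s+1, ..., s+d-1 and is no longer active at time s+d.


Each activity i is active on [start_i, start_i + duration_i).
Compute total resource usage per time slot:
  t=0: active resources = [], total = 0
  t=1: active resources = [], total = 0
  t=2: active resources = [], total = 0
  t=3: active resources = [], total = 0
  t=4: active resources = [2], total = 2
  t=5: active resources = [2], total = 2
  t=6: active resources = [1, 2], total = 3
  t=7: active resources = [1, 2], total = 3
  t=8: active resources = [1, 3, 2], total = 6
  t=9: active resources = [3], total = 3
  t=10: active resources = [3], total = 3
  t=11: active resources = [3], total = 3
  t=12: active resources = [3], total = 3
  t=13: active resources = [3], total = 3
Peak resource demand = 6

6


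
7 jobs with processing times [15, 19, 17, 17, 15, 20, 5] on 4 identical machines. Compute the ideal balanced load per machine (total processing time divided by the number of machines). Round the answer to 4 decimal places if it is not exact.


Total processing time = 15 + 19 + 17 + 17 + 15 + 20 + 5 = 108
Number of machines = 4
Ideal balanced load = 108 / 4 = 27.0

27.0


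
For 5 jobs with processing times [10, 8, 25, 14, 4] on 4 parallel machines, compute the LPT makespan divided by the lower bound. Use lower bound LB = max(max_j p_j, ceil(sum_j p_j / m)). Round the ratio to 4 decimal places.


LPT order: [25, 14, 10, 8, 4]
Machine loads after assignment: [25, 14, 10, 12]
LPT makespan = 25
Lower bound = max(max_job, ceil(total/4)) = max(25, 16) = 25
Ratio = 25 / 25 = 1.0

1.0


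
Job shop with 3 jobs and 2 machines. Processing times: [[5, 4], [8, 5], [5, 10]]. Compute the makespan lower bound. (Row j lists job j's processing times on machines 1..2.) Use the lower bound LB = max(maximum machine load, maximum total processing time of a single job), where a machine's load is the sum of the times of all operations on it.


Machine loads:
  Machine 1: 5 + 8 + 5 = 18
  Machine 2: 4 + 5 + 10 = 19
Max machine load = 19
Job totals:
  Job 1: 9
  Job 2: 13
  Job 3: 15
Max job total = 15
Lower bound = max(19, 15) = 19

19


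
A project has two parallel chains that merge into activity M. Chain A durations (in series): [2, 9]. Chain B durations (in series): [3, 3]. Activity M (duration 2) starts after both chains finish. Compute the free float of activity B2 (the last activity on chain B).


ES(B2) = sum of predecessors on chain B = 3
EF(B2) = ES + duration = 3 + 3 = 6
Successor of B2 is M. ES(M) = max(sum(A), sum(B)) = max(11, 6) = 11
Free float = ES(successor) - EF(current) = 11 - 6 = 5

5


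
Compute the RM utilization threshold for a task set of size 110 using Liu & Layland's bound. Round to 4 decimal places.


Compute 2^(1/110) = 1.0063212332
Subtract 1: 1.0063212332 - 1 = 0.0063212332
Multiply by n: 110 * 0.0063212332 = 0.6953356520
Round to 4 dp: 0.6953

0.6953


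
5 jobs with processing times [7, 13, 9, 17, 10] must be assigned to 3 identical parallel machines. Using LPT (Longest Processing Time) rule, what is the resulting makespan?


Sort jobs in decreasing order (LPT): [17, 13, 10, 9, 7]
Assign each job to the least loaded machine:
  Machine 1: jobs [17], load = 17
  Machine 2: jobs [13, 7], load = 20
  Machine 3: jobs [10, 9], load = 19
Makespan = max load = 20

20


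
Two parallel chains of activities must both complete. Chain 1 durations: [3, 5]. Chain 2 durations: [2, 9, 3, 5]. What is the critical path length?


Path A total = 3 + 5 = 8
Path B total = 2 + 9 + 3 + 5 = 19
Critical path = longest path = max(8, 19) = 19

19


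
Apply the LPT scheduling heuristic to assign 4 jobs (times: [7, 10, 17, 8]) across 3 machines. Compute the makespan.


Sort jobs in decreasing order (LPT): [17, 10, 8, 7]
Assign each job to the least loaded machine:
  Machine 1: jobs [17], load = 17
  Machine 2: jobs [10], load = 10
  Machine 3: jobs [8, 7], load = 15
Makespan = max load = 17

17


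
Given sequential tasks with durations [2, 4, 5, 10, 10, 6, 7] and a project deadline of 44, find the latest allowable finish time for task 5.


LF(activity 5) = deadline - sum of successor durations
Successors: activities 6 through 7 with durations [6, 7]
Sum of successor durations = 13
LF = 44 - 13 = 31

31


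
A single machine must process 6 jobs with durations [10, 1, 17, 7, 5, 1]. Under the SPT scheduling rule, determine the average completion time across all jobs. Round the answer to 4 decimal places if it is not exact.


Sort jobs by processing time (SPT order): [1, 1, 5, 7, 10, 17]
Compute completion times sequentially:
  Job 1: processing = 1, completes at 1
  Job 2: processing = 1, completes at 2
  Job 3: processing = 5, completes at 7
  Job 4: processing = 7, completes at 14
  Job 5: processing = 10, completes at 24
  Job 6: processing = 17, completes at 41
Sum of completion times = 89
Average completion time = 89/6 = 14.8333

14.8333


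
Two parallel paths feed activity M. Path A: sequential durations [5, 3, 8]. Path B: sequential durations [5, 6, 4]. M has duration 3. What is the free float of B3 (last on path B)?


ES(B3) = sum of predecessors on chain B = 11
EF(B3) = ES + duration = 11 + 4 = 15
Successor of B3 is M. ES(M) = max(sum(A), sum(B)) = max(16, 15) = 16
Free float = ES(successor) - EF(current) = 16 - 15 = 1

1


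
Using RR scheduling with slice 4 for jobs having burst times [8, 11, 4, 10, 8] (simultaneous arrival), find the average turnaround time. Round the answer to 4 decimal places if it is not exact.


Time quantum = 4
Execution trace:
  J1 runs 4 units, time = 4
  J2 runs 4 units, time = 8
  J3 runs 4 units, time = 12
  J4 runs 4 units, time = 16
  J5 runs 4 units, time = 20
  J1 runs 4 units, time = 24
  J2 runs 4 units, time = 28
  J4 runs 4 units, time = 32
  J5 runs 4 units, time = 36
  J2 runs 3 units, time = 39
  J4 runs 2 units, time = 41
Finish times: [24, 39, 12, 41, 36]
Average turnaround = 152/5 = 30.4

30.4


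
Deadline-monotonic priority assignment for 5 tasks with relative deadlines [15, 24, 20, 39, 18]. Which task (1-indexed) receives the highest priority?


Sort tasks by relative deadline (ascending):
  Task 1: deadline = 15
  Task 5: deadline = 18
  Task 3: deadline = 20
  Task 2: deadline = 24
  Task 4: deadline = 39
Priority order (highest first): [1, 5, 3, 2, 4]
Highest priority task = 1

1


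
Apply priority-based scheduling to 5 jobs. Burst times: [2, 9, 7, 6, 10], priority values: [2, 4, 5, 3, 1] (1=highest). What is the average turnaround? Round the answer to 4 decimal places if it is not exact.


Sort by priority (ascending = highest first):
Order: [(1, 10), (2, 2), (3, 6), (4, 9), (5, 7)]
Completion times:
  Priority 1, burst=10, C=10
  Priority 2, burst=2, C=12
  Priority 3, burst=6, C=18
  Priority 4, burst=9, C=27
  Priority 5, burst=7, C=34
Average turnaround = 101/5 = 20.2

20.2


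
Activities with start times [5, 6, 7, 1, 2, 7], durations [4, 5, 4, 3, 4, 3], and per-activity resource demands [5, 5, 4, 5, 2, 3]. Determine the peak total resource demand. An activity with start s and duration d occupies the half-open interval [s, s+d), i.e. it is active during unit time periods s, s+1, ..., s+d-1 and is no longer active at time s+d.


Each activity i is active on [start_i, start_i + duration_i).
Compute total resource usage per time slot:
  t=0: active resources = [], total = 0
  t=1: active resources = [5], total = 5
  t=2: active resources = [5, 2], total = 7
  t=3: active resources = [5, 2], total = 7
  t=4: active resources = [2], total = 2
  t=5: active resources = [5, 2], total = 7
  t=6: active resources = [5, 5], total = 10
  t=7: active resources = [5, 5, 4, 3], total = 17
  t=8: active resources = [5, 5, 4, 3], total = 17
  t=9: active resources = [5, 4, 3], total = 12
  t=10: active resources = [5, 4], total = 9
Peak resource demand = 17

17


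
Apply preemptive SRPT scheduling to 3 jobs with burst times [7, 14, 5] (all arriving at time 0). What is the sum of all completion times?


Since all jobs arrive at t=0, SRPT equals SPT ordering.
SPT order: [5, 7, 14]
Completion times:
  Job 1: p=5, C=5
  Job 2: p=7, C=12
  Job 3: p=14, C=26
Total completion time = 5 + 12 + 26 = 43

43


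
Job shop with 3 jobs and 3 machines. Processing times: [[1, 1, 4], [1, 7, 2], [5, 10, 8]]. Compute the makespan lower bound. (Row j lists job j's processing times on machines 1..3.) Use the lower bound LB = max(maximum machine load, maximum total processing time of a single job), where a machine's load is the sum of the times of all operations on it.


Machine loads:
  Machine 1: 1 + 1 + 5 = 7
  Machine 2: 1 + 7 + 10 = 18
  Machine 3: 4 + 2 + 8 = 14
Max machine load = 18
Job totals:
  Job 1: 6
  Job 2: 10
  Job 3: 23
Max job total = 23
Lower bound = max(18, 23) = 23

23


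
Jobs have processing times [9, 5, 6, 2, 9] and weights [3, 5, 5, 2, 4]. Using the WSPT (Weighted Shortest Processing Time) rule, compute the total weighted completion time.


Compute p/w ratios and sort ascending (WSPT): [(5, 5), (2, 2), (6, 5), (9, 4), (9, 3)]
Compute weighted completion times:
  Job (p=5,w=5): C=5, w*C=5*5=25
  Job (p=2,w=2): C=7, w*C=2*7=14
  Job (p=6,w=5): C=13, w*C=5*13=65
  Job (p=9,w=4): C=22, w*C=4*22=88
  Job (p=9,w=3): C=31, w*C=3*31=93
Total weighted completion time = 285

285


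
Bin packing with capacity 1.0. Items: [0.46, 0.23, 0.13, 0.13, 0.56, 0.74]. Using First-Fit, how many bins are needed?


Place items sequentially using First-Fit:
  Item 0.46 -> new Bin 1
  Item 0.23 -> Bin 1 (now 0.69)
  Item 0.13 -> Bin 1 (now 0.82)
  Item 0.13 -> Bin 1 (now 0.95)
  Item 0.56 -> new Bin 2
  Item 0.74 -> new Bin 3
Total bins used = 3

3


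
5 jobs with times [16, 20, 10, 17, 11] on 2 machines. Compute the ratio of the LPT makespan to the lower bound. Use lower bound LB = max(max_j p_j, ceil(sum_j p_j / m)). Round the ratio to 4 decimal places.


LPT order: [20, 17, 16, 11, 10]
Machine loads after assignment: [41, 33]
LPT makespan = 41
Lower bound = max(max_job, ceil(total/2)) = max(20, 37) = 37
Ratio = 41 / 37 = 1.1081

1.1081


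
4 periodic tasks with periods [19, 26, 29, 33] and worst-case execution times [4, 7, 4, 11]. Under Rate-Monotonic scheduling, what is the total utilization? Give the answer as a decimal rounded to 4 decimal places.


Compute individual utilizations (exact fractions):
  Task 1: C/T = 4/19 (approx. 0.2105)
  Task 2: C/T = 7/26 (approx. 0.2692)
  Task 3: C/T = 4/29 (approx. 0.1379)
  Task 4: C/T = 11/33 = 1/3 (approx. 0.3333)
Total utilization U = 4/19 + 7/26 + 4/29 + 1/3 = 40873/42978
Rounded to 4 decimal places: U = 0.9510
RM (Liu & Layland) bound for 4 tasks = 0.756828; compare with U = 40873/42978 (approx. 0.951021)
bound < U <= 1, so the RM sufficient condition is not met (inconclusive; an exact test such as response-time analysis is needed).

0.9510


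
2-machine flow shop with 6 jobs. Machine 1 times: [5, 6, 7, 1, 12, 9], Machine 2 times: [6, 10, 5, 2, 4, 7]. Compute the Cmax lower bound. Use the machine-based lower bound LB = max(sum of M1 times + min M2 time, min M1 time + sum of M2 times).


LB1 = sum(M1 times) + min(M2 times) = 40 + 2 = 42
LB2 = min(M1 times) + sum(M2 times) = 1 + 34 = 35
Lower bound = max(LB1, LB2) = max(42, 35) = 42

42


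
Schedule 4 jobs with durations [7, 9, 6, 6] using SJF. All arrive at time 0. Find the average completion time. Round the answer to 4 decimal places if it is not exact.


SJF order (ascending): [6, 6, 7, 9]
Completion times:
  Job 1: burst=6, C=6
  Job 2: burst=6, C=12
  Job 3: burst=7, C=19
  Job 4: burst=9, C=28
Average completion = 65/4 = 16.25

16.25


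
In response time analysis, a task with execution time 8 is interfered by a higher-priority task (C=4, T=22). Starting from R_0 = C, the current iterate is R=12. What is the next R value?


R_next = C + ceil(R_prev / T_hp) * C_hp
ceil(12 / 22) = ceil(0.5455) = 1
Interference = 1 * 4 = 4
R_next = 8 + 4 = 12
R_next = R_prev, so the iteration has converged (response time = 12).

12


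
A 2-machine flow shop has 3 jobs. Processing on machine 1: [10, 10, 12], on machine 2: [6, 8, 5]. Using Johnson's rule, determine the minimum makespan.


Apply Johnson's rule:
  Group 1 (a <= b): []
  Group 2 (a > b): [(2, 10, 8), (1, 10, 6), (3, 12, 5)]
Optimal job order: [2, 1, 3]
Schedule:
  Job 2: M1 done at 10, M2 done at 18
  Job 1: M1 done at 20, M2 done at 26
  Job 3: M1 done at 32, M2 done at 37
Makespan = 37

37


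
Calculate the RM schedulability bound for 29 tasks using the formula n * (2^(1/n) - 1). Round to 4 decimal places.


Compute 2^(1/29) = 1.0241895602
Subtract 1: 1.0241895602 - 1 = 0.0241895602
Multiply by n: 29 * 0.0241895602 = 0.7014972458
Round to 4 dp: 0.7015

0.7015


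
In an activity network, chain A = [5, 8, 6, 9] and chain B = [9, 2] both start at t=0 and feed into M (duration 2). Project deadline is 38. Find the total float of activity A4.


Forward pass: ES(A4) = sum of predecessors on chain A = 19
EF = ES + duration = 19 + 9 = 28
Backward pass: LF(M) = deadline = 38; LS(M) = 38 - 2 = 36
LF(A4) = LS(M) - sum(successors on chain A) = 36 - 0 = 36
LS = LF - duration = 36 - 9 = 27
Total float = LS - ES = 27 - 19 = 8

8


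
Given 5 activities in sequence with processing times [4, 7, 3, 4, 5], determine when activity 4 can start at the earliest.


Activity 4 starts after activities 1 through 3 complete.
Predecessor durations: [4, 7, 3]
ES = 4 + 7 + 3 = 14

14


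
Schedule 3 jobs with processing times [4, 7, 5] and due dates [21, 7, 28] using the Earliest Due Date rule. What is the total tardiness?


Sort by due date (EDD order): [(7, 7), (4, 21), (5, 28)]
Compute completion times and tardiness:
  Job 1: p=7, d=7, C=7, tardiness=max(0,7-7)=0
  Job 2: p=4, d=21, C=11, tardiness=max(0,11-21)=0
  Job 3: p=5, d=28, C=16, tardiness=max(0,16-28)=0
Total tardiness = 0

0


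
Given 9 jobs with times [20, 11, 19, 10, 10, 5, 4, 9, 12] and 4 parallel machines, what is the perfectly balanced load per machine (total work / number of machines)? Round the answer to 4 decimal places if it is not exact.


Total processing time = 20 + 11 + 19 + 10 + 10 + 5 + 4 + 9 + 12 = 100
Number of machines = 4
Ideal balanced load = 100 / 4 = 25.0

25.0


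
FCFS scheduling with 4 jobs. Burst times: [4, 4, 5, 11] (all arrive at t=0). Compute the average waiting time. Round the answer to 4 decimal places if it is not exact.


FCFS order (as given): [4, 4, 5, 11]
Waiting times:
  Job 1: wait = 0
  Job 2: wait = 4
  Job 3: wait = 8
  Job 4: wait = 13
Sum of waiting times = 25
Average waiting time = 25/4 = 6.25

6.25


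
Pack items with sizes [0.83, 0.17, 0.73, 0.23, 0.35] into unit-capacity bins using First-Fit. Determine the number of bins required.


Place items sequentially using First-Fit:
  Item 0.83 -> new Bin 1
  Item 0.17 -> Bin 1 (now 1.0)
  Item 0.73 -> new Bin 2
  Item 0.23 -> Bin 2 (now 0.96)
  Item 0.35 -> new Bin 3
Total bins used = 3

3


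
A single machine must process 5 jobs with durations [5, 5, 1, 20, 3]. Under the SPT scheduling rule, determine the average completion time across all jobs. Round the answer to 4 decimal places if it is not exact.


Sort jobs by processing time (SPT order): [1, 3, 5, 5, 20]
Compute completion times sequentially:
  Job 1: processing = 1, completes at 1
  Job 2: processing = 3, completes at 4
  Job 3: processing = 5, completes at 9
  Job 4: processing = 5, completes at 14
  Job 5: processing = 20, completes at 34
Sum of completion times = 62
Average completion time = 62/5 = 12.4

12.4


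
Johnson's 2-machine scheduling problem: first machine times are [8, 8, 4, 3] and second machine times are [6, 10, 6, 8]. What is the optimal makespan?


Apply Johnson's rule:
  Group 1 (a <= b): [(4, 3, 8), (3, 4, 6), (2, 8, 10)]
  Group 2 (a > b): [(1, 8, 6)]
Optimal job order: [4, 3, 2, 1]
Schedule:
  Job 4: M1 done at 3, M2 done at 11
  Job 3: M1 done at 7, M2 done at 17
  Job 2: M1 done at 15, M2 done at 27
  Job 1: M1 done at 23, M2 done at 33
Makespan = 33

33


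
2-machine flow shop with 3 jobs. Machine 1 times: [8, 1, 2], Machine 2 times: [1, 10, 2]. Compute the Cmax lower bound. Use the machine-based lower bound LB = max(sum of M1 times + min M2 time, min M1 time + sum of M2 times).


LB1 = sum(M1 times) + min(M2 times) = 11 + 1 = 12
LB2 = min(M1 times) + sum(M2 times) = 1 + 13 = 14
Lower bound = max(LB1, LB2) = max(12, 14) = 14

14


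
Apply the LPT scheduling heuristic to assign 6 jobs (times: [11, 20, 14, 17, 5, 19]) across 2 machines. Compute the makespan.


Sort jobs in decreasing order (LPT): [20, 19, 17, 14, 11, 5]
Assign each job to the least loaded machine:
  Machine 1: jobs [20, 14, 11], load = 45
  Machine 2: jobs [19, 17, 5], load = 41
Makespan = max load = 45

45


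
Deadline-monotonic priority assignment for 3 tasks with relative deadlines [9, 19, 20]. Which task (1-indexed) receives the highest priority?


Sort tasks by relative deadline (ascending):
  Task 1: deadline = 9
  Task 2: deadline = 19
  Task 3: deadline = 20
Priority order (highest first): [1, 2, 3]
Highest priority task = 1

1


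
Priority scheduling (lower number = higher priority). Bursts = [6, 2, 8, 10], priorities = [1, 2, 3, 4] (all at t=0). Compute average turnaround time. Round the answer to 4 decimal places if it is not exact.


Sort by priority (ascending = highest first):
Order: [(1, 6), (2, 2), (3, 8), (4, 10)]
Completion times:
  Priority 1, burst=6, C=6
  Priority 2, burst=2, C=8
  Priority 3, burst=8, C=16
  Priority 4, burst=10, C=26
Average turnaround = 56/4 = 14.0

14.0


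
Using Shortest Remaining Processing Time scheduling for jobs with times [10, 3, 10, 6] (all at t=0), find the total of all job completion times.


Since all jobs arrive at t=0, SRPT equals SPT ordering.
SPT order: [3, 6, 10, 10]
Completion times:
  Job 1: p=3, C=3
  Job 2: p=6, C=9
  Job 3: p=10, C=19
  Job 4: p=10, C=29
Total completion time = 3 + 9 + 19 + 29 = 60

60


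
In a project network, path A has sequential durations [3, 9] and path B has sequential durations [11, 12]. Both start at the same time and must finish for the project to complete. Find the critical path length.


Path A total = 3 + 9 = 12
Path B total = 11 + 12 = 23
Critical path = longest path = max(12, 23) = 23

23


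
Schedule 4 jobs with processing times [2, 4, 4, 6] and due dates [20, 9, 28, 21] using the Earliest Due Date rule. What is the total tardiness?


Sort by due date (EDD order): [(4, 9), (2, 20), (6, 21), (4, 28)]
Compute completion times and tardiness:
  Job 1: p=4, d=9, C=4, tardiness=max(0,4-9)=0
  Job 2: p=2, d=20, C=6, tardiness=max(0,6-20)=0
  Job 3: p=6, d=21, C=12, tardiness=max(0,12-21)=0
  Job 4: p=4, d=28, C=16, tardiness=max(0,16-28)=0
Total tardiness = 0

0


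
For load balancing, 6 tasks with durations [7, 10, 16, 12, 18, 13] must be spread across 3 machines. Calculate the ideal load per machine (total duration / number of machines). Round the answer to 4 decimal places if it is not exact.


Total processing time = 7 + 10 + 16 + 12 + 18 + 13 = 76
Number of machines = 3
Ideal balanced load = 76 / 3 = 25.3333

25.3333


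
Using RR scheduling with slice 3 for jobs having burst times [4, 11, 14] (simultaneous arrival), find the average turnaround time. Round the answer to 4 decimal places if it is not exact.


Time quantum = 3
Execution trace:
  J1 runs 3 units, time = 3
  J2 runs 3 units, time = 6
  J3 runs 3 units, time = 9
  J1 runs 1 units, time = 10
  J2 runs 3 units, time = 13
  J3 runs 3 units, time = 16
  J2 runs 3 units, time = 19
  J3 runs 3 units, time = 22
  J2 runs 2 units, time = 24
  J3 runs 3 units, time = 27
  J3 runs 2 units, time = 29
Finish times: [10, 24, 29]
Average turnaround = 63/3 = 21.0

21.0


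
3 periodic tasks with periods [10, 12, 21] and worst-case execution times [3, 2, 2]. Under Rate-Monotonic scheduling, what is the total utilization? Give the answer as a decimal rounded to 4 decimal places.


Compute individual utilizations (exact fractions):
  Task 1: C/T = 3/10 (approx. 0.3)
  Task 2: C/T = 2/12 = 1/6 (approx. 0.1667)
  Task 3: C/T = 2/21 (approx. 0.0952)
Total utilization U = 3/10 + 1/6 + 2/21 = 59/105
Rounded to 4 decimal places: U = 0.5619
RM (Liu & Layland) bound for 3 tasks = 0.779763; compare with U = 59/105 (approx. 0.561905)
U <= bound, so schedulable by RM sufficient condition.

0.5619


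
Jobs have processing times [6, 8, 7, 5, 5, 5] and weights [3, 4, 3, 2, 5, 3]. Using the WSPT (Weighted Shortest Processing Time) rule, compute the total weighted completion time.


Compute p/w ratios and sort ascending (WSPT): [(5, 5), (5, 3), (6, 3), (8, 4), (7, 3), (5, 2)]
Compute weighted completion times:
  Job (p=5,w=5): C=5, w*C=5*5=25
  Job (p=5,w=3): C=10, w*C=3*10=30
  Job (p=6,w=3): C=16, w*C=3*16=48
  Job (p=8,w=4): C=24, w*C=4*24=96
  Job (p=7,w=3): C=31, w*C=3*31=93
  Job (p=5,w=2): C=36, w*C=2*36=72
Total weighted completion time = 364

364


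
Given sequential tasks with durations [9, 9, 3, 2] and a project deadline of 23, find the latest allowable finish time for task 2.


LF(activity 2) = deadline - sum of successor durations
Successors: activities 3 through 4 with durations [3, 2]
Sum of successor durations = 5
LF = 23 - 5 = 18

18


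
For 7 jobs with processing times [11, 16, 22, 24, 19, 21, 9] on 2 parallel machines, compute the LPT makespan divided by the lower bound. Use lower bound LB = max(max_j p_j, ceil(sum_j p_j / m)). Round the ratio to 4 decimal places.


LPT order: [24, 22, 21, 19, 16, 11, 9]
Machine loads after assignment: [59, 63]
LPT makespan = 63
Lower bound = max(max_job, ceil(total/2)) = max(24, 61) = 61
Ratio = 63 / 61 = 1.0328

1.0328


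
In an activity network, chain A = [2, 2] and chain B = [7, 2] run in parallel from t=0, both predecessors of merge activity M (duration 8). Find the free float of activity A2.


ES(A2) = sum of predecessors on chain A = 2
EF(A2) = ES + duration = 2 + 2 = 4
Successor of A2 is M. ES(M) = max(sum(A), sum(B)) = max(4, 9) = 9
Free float = ES(successor) - EF(current) = 9 - 4 = 5

5


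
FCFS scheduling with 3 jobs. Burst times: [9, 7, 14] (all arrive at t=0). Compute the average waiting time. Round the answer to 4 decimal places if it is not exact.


FCFS order (as given): [9, 7, 14]
Waiting times:
  Job 1: wait = 0
  Job 2: wait = 9
  Job 3: wait = 16
Sum of waiting times = 25
Average waiting time = 25/3 = 8.3333

8.3333


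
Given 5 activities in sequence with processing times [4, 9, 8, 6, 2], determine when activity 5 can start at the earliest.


Activity 5 starts after activities 1 through 4 complete.
Predecessor durations: [4, 9, 8, 6]
ES = 4 + 9 + 8 + 6 = 27

27


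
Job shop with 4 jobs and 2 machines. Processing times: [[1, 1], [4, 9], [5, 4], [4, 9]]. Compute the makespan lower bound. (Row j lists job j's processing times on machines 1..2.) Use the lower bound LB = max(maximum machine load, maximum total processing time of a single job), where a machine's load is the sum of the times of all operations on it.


Machine loads:
  Machine 1: 1 + 4 + 5 + 4 = 14
  Machine 2: 1 + 9 + 4 + 9 = 23
Max machine load = 23
Job totals:
  Job 1: 2
  Job 2: 13
  Job 3: 9
  Job 4: 13
Max job total = 13
Lower bound = max(23, 13) = 23

23


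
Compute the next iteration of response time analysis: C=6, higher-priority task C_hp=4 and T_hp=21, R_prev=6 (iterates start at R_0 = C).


R_next = C + ceil(R_prev / T_hp) * C_hp
ceil(6 / 21) = ceil(0.2857) = 1
Interference = 1 * 4 = 4
R_next = 6 + 4 = 10

10


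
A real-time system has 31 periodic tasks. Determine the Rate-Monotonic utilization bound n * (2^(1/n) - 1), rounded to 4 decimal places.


Compute 2^(1/31) = 1.0226114356
Subtract 1: 1.0226114356 - 1 = 0.0226114356
Multiply by n: 31 * 0.0226114356 = 0.7009545036
Round to 4 dp: 0.7010

0.7010


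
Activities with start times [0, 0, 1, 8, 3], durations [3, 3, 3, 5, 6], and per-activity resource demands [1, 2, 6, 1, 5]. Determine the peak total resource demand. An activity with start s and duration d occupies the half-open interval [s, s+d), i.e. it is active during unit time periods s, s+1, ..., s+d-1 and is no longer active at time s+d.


Each activity i is active on [start_i, start_i + duration_i).
Compute total resource usage per time slot:
  t=0: active resources = [1, 2], total = 3
  t=1: active resources = [1, 2, 6], total = 9
  t=2: active resources = [1, 2, 6], total = 9
  t=3: active resources = [6, 5], total = 11
  t=4: active resources = [5], total = 5
  t=5: active resources = [5], total = 5
  t=6: active resources = [5], total = 5
  t=7: active resources = [5], total = 5
  t=8: active resources = [1, 5], total = 6
  t=9: active resources = [1], total = 1
  t=10: active resources = [1], total = 1
  t=11: active resources = [1], total = 1
  t=12: active resources = [1], total = 1
Peak resource demand = 11

11


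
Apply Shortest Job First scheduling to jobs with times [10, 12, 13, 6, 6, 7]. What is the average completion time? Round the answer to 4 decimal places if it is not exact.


SJF order (ascending): [6, 6, 7, 10, 12, 13]
Completion times:
  Job 1: burst=6, C=6
  Job 2: burst=6, C=12
  Job 3: burst=7, C=19
  Job 4: burst=10, C=29
  Job 5: burst=12, C=41
  Job 6: burst=13, C=54
Average completion = 161/6 = 26.8333

26.8333


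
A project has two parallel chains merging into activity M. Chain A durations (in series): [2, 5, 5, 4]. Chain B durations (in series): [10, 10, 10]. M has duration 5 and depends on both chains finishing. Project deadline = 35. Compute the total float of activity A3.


Forward pass: ES(A3) = sum of predecessors on chain A = 7
EF = ES + duration = 7 + 5 = 12
Backward pass: LF(M) = deadline = 35; LS(M) = 35 - 5 = 30
LF(A3) = LS(M) - sum(successors on chain A) = 30 - 4 = 26
LS = LF - duration = 26 - 5 = 21
Total float = LS - ES = 21 - 7 = 14

14


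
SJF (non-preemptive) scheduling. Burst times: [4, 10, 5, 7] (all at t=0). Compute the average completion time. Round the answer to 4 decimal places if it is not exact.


SJF order (ascending): [4, 5, 7, 10]
Completion times:
  Job 1: burst=4, C=4
  Job 2: burst=5, C=9
  Job 3: burst=7, C=16
  Job 4: burst=10, C=26
Average completion = 55/4 = 13.75

13.75


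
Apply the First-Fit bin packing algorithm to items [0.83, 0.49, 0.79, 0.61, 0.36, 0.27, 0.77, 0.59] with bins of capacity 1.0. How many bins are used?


Place items sequentially using First-Fit:
  Item 0.83 -> new Bin 1
  Item 0.49 -> new Bin 2
  Item 0.79 -> new Bin 3
  Item 0.61 -> new Bin 4
  Item 0.36 -> Bin 2 (now 0.85)
  Item 0.27 -> Bin 4 (now 0.88)
  Item 0.77 -> new Bin 5
  Item 0.59 -> new Bin 6
Total bins used = 6

6


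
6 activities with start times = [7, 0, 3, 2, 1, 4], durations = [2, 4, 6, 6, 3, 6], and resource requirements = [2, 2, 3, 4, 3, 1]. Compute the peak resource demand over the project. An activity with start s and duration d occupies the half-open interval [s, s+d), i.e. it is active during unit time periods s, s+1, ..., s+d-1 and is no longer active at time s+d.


Each activity i is active on [start_i, start_i + duration_i).
Compute total resource usage per time slot:
  t=0: active resources = [2], total = 2
  t=1: active resources = [2, 3], total = 5
  t=2: active resources = [2, 4, 3], total = 9
  t=3: active resources = [2, 3, 4, 3], total = 12
  t=4: active resources = [3, 4, 1], total = 8
  t=5: active resources = [3, 4, 1], total = 8
  t=6: active resources = [3, 4, 1], total = 8
  t=7: active resources = [2, 3, 4, 1], total = 10
  t=8: active resources = [2, 3, 1], total = 6
  t=9: active resources = [1], total = 1
Peak resource demand = 12

12


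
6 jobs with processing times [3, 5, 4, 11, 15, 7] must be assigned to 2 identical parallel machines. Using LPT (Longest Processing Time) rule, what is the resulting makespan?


Sort jobs in decreasing order (LPT): [15, 11, 7, 5, 4, 3]
Assign each job to the least loaded machine:
  Machine 1: jobs [15, 5, 3], load = 23
  Machine 2: jobs [11, 7, 4], load = 22
Makespan = max load = 23

23


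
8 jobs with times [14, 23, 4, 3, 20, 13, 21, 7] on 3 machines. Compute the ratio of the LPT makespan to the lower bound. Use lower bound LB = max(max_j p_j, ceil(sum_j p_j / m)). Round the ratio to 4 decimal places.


LPT order: [23, 21, 20, 14, 13, 7, 4, 3]
Machine loads after assignment: [37, 34, 34]
LPT makespan = 37
Lower bound = max(max_job, ceil(total/3)) = max(23, 35) = 35
Ratio = 37 / 35 = 1.0571

1.0571


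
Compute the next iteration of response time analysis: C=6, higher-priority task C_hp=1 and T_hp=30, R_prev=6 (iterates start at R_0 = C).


R_next = C + ceil(R_prev / T_hp) * C_hp
ceil(6 / 30) = ceil(0.2) = 1
Interference = 1 * 1 = 1
R_next = 6 + 1 = 7

7


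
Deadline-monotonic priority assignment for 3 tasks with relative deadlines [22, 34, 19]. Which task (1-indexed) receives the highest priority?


Sort tasks by relative deadline (ascending):
  Task 3: deadline = 19
  Task 1: deadline = 22
  Task 2: deadline = 34
Priority order (highest first): [3, 1, 2]
Highest priority task = 3

3


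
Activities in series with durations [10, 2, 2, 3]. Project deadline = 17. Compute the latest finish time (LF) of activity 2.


LF(activity 2) = deadline - sum of successor durations
Successors: activities 3 through 4 with durations [2, 3]
Sum of successor durations = 5
LF = 17 - 5 = 12

12


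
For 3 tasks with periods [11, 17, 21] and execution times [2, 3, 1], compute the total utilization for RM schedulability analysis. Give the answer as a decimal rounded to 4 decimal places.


Compute individual utilizations (exact fractions):
  Task 1: C/T = 2/11 (approx. 0.1818)
  Task 2: C/T = 3/17 (approx. 0.1765)
  Task 3: C/T = 1/21 (approx. 0.0476)
Total utilization U = 2/11 + 3/17 + 1/21 = 1594/3927
Rounded to 4 decimal places: U = 0.4059
RM (Liu & Layland) bound for 3 tasks = 0.779763; compare with U = 1594/3927 (approx. 0.405908)
U <= bound, so schedulable by RM sufficient condition.

0.4059


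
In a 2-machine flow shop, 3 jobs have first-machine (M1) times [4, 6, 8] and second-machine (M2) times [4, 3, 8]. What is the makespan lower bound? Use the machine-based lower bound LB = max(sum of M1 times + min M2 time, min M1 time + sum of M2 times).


LB1 = sum(M1 times) + min(M2 times) = 18 + 3 = 21
LB2 = min(M1 times) + sum(M2 times) = 4 + 15 = 19
Lower bound = max(LB1, LB2) = max(21, 19) = 21

21


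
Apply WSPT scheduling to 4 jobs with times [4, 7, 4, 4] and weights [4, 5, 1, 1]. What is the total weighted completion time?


Compute p/w ratios and sort ascending (WSPT): [(4, 4), (7, 5), (4, 1), (4, 1)]
Compute weighted completion times:
  Job (p=4,w=4): C=4, w*C=4*4=16
  Job (p=7,w=5): C=11, w*C=5*11=55
  Job (p=4,w=1): C=15, w*C=1*15=15
  Job (p=4,w=1): C=19, w*C=1*19=19
Total weighted completion time = 105

105


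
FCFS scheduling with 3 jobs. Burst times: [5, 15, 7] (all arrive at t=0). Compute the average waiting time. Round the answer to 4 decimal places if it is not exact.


FCFS order (as given): [5, 15, 7]
Waiting times:
  Job 1: wait = 0
  Job 2: wait = 5
  Job 3: wait = 20
Sum of waiting times = 25
Average waiting time = 25/3 = 8.3333

8.3333


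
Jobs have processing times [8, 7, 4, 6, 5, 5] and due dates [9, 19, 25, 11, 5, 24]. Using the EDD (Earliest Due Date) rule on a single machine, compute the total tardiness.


Sort by due date (EDD order): [(5, 5), (8, 9), (6, 11), (7, 19), (5, 24), (4, 25)]
Compute completion times and tardiness:
  Job 1: p=5, d=5, C=5, tardiness=max(0,5-5)=0
  Job 2: p=8, d=9, C=13, tardiness=max(0,13-9)=4
  Job 3: p=6, d=11, C=19, tardiness=max(0,19-11)=8
  Job 4: p=7, d=19, C=26, tardiness=max(0,26-19)=7
  Job 5: p=5, d=24, C=31, tardiness=max(0,31-24)=7
  Job 6: p=4, d=25, C=35, tardiness=max(0,35-25)=10
Total tardiness = 36

36
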